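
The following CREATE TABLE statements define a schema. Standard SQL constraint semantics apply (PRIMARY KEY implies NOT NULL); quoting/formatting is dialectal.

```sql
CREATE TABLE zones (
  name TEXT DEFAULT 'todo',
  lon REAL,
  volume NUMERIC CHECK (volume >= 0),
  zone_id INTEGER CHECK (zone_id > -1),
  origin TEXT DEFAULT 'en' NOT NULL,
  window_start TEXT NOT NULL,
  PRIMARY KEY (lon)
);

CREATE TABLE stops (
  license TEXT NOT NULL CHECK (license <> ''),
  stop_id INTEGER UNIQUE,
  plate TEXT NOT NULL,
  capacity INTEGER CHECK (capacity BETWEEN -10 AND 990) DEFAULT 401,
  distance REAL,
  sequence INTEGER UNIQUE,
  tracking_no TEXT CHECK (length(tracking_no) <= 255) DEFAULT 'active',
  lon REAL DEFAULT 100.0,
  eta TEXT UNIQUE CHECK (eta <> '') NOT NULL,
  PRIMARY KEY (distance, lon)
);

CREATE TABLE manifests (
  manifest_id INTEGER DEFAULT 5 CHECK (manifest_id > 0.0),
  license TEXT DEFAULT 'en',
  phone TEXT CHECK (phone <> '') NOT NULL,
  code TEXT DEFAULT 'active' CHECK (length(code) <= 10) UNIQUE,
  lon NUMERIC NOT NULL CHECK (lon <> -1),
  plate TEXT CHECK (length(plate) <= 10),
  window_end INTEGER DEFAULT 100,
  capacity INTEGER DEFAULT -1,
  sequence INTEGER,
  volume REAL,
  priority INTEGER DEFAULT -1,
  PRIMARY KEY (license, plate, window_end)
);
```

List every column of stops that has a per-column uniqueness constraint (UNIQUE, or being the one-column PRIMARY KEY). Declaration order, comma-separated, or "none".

- license: no UNIQUE or single-column PK constraint.
- stop_id: declared UNIQUE → unique.
- plate: no UNIQUE or single-column PK constraint.
- capacity: no UNIQUE or single-column PK constraint.
- distance: part of a composite PRIMARY KEY — only the tuple is unique, not this column on its own.
- sequence: declared UNIQUE → unique.
- tracking_no: no UNIQUE or single-column PK constraint.
- lon: part of a composite PRIMARY KEY — only the tuple is unique, not this column on its own.
- eta: declared UNIQUE → unique.

stop_id, sequence, eta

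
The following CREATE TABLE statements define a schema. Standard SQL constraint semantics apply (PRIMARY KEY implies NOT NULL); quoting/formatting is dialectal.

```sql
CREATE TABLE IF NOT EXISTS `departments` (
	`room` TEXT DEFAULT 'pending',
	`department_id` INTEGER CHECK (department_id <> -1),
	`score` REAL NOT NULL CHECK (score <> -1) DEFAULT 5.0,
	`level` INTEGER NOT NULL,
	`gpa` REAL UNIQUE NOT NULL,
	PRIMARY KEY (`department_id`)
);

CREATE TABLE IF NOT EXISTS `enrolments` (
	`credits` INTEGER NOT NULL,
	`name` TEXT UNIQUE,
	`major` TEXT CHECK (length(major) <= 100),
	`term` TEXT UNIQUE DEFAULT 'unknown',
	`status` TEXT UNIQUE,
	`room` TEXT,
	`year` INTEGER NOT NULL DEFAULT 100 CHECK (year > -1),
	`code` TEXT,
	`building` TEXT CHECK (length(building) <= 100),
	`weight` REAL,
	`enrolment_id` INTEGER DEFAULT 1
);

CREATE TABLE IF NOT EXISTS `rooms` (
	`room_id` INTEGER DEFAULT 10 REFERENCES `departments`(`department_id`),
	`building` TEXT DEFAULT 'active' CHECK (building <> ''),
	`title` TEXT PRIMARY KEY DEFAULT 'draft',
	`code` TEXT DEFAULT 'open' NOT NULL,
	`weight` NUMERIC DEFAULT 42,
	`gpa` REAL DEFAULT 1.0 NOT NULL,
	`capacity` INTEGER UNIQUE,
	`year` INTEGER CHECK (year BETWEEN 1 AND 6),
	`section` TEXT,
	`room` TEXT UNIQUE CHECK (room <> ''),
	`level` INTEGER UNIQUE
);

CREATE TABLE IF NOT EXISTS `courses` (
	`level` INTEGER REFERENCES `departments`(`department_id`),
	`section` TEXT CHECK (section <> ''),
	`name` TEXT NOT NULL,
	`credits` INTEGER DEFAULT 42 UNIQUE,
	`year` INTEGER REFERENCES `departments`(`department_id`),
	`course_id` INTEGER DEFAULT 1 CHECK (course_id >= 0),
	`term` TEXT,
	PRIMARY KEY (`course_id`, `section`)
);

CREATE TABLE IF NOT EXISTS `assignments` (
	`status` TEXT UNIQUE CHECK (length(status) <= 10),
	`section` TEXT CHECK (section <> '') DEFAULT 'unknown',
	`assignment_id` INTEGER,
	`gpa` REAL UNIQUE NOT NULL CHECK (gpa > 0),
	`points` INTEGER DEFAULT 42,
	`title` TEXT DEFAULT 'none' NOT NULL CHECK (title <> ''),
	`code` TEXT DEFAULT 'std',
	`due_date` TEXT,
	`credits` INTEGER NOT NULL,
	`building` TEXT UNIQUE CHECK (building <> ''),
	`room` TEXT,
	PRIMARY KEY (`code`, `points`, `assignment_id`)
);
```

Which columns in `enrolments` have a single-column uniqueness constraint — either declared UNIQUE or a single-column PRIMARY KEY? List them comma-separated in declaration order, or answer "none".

- credits: no UNIQUE or single-column PK constraint.
- name: declared UNIQUE → unique.
- major: no UNIQUE or single-column PK constraint.
- term: declared UNIQUE → unique.
- status: declared UNIQUE → unique.
- room: no UNIQUE or single-column PK constraint.
- year: no UNIQUE or single-column PK constraint.
- code: no UNIQUE or single-column PK constraint.
- building: no UNIQUE or single-column PK constraint.
- weight: no UNIQUE or single-column PK constraint.
- enrolment_id: no UNIQUE or single-column PK constraint.

name, term, status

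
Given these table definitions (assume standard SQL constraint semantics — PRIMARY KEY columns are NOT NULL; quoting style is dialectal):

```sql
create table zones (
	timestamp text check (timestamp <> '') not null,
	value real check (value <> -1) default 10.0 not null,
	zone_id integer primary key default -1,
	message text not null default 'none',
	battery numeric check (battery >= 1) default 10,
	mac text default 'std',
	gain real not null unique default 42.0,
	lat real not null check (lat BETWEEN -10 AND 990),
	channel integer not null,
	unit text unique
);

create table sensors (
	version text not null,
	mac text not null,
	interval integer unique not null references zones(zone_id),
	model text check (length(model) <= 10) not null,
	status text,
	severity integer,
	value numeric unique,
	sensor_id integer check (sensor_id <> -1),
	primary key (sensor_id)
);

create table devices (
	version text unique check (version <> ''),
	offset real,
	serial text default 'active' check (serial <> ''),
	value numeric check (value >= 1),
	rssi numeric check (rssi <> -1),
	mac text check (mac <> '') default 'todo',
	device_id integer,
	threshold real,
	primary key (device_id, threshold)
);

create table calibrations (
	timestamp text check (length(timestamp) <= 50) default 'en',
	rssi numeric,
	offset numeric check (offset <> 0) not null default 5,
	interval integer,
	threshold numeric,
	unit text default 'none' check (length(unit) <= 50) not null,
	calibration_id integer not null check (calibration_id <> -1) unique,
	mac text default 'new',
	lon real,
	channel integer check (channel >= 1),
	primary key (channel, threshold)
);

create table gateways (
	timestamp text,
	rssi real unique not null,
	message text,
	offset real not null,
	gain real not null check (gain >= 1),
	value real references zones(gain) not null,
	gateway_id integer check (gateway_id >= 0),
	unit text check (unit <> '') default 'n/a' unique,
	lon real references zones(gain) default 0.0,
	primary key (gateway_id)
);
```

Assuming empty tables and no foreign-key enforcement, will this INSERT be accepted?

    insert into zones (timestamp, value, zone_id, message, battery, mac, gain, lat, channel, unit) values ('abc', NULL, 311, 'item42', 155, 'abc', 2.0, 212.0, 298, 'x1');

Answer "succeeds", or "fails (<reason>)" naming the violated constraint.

value is explicitly set to NULL, but value is declared NOT NULL.

fails (NOT NULL on value)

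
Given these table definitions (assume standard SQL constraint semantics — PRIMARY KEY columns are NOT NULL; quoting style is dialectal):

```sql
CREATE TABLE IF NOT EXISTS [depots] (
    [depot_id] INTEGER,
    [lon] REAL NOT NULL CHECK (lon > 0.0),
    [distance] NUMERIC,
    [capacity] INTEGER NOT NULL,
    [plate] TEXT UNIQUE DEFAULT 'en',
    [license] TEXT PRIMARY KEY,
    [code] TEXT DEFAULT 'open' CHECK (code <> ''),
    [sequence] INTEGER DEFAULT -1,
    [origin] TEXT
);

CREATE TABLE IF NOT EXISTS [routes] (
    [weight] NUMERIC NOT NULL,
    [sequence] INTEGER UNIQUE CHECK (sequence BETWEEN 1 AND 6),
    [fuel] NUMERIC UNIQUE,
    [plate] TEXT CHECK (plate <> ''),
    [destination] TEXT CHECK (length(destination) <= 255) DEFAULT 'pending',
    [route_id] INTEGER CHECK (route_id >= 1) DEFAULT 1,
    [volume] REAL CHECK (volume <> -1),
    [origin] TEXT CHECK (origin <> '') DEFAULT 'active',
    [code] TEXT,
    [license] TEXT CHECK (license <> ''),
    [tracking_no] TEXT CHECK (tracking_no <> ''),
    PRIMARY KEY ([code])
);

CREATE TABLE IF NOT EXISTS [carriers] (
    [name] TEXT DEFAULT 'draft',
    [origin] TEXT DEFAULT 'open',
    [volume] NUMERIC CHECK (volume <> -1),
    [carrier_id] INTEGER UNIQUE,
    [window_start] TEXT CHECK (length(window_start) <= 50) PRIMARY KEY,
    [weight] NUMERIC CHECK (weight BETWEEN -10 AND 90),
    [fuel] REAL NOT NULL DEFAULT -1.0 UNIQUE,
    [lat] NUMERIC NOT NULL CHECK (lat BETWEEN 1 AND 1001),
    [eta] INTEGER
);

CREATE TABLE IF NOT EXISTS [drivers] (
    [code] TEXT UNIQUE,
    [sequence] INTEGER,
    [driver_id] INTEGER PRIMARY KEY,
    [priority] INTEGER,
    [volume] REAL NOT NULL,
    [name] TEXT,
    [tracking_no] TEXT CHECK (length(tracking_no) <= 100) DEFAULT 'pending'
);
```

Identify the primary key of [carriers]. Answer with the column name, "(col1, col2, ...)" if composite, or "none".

window_start is declared PRIMARY KEY inline on the column.

window_start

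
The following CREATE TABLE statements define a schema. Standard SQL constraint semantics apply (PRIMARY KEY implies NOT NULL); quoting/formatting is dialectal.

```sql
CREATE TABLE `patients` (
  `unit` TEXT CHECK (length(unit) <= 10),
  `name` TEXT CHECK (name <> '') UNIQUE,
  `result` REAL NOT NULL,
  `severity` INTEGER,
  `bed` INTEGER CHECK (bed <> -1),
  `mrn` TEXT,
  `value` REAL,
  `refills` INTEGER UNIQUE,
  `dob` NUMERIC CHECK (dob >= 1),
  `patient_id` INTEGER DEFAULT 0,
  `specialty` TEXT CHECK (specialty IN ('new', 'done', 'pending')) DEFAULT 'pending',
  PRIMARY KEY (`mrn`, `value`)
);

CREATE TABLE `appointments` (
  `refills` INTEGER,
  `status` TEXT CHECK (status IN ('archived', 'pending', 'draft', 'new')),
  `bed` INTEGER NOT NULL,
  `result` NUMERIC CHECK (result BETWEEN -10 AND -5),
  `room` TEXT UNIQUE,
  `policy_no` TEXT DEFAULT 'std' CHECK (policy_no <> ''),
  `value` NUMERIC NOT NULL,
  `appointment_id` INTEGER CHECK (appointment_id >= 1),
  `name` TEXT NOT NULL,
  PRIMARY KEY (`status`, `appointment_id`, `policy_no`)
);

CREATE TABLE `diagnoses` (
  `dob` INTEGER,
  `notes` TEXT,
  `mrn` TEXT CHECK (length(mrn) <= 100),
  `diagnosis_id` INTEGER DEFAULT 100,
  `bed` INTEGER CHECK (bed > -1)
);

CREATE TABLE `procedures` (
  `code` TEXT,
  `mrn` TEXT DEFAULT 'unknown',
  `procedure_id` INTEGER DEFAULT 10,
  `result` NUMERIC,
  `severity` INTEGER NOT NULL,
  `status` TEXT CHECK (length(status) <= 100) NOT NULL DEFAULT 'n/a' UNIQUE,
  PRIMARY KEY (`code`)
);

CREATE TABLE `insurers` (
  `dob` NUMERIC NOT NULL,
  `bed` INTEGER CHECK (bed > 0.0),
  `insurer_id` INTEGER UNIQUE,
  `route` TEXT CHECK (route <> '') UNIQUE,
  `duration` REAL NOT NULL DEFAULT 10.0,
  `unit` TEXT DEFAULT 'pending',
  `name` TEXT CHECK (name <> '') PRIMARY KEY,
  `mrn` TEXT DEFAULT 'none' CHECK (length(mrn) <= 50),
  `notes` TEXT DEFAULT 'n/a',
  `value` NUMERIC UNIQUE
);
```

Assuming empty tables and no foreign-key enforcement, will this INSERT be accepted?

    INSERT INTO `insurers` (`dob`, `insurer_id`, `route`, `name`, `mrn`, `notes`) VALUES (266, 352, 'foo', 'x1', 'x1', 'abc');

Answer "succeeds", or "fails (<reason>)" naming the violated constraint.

NOT NULL columns: dob is supplied; duration defaults to 10.0; name is supplied.
CHECK constraints: 'foo' satisfies (route <> ''); 'x1' satisfies (name <> ''); 'x1' satisfies (length(mrn) <= 50).
No constraint is violated.

succeeds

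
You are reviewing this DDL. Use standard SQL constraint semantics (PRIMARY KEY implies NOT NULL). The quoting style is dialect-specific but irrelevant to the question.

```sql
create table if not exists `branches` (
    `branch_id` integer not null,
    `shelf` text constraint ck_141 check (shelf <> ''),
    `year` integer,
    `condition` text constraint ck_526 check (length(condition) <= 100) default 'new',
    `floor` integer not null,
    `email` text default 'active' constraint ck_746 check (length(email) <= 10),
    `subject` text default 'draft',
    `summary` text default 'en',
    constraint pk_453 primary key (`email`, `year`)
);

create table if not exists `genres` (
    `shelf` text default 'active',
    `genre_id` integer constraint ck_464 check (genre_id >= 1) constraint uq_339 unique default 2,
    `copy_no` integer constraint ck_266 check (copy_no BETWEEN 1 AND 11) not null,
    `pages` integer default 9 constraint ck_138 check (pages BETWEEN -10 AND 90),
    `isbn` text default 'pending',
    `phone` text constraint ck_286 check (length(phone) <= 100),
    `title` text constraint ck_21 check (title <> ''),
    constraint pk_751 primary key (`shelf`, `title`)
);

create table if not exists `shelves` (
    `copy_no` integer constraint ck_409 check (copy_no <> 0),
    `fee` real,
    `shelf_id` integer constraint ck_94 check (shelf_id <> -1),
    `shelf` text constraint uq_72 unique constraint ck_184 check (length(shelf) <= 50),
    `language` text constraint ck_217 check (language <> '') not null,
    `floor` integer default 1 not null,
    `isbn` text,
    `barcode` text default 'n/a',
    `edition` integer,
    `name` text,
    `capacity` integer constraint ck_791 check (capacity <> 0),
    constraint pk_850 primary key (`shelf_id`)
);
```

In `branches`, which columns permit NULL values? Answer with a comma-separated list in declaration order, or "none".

- branch_id: declared NOT NULL → not nullable.
- shelf: CHECK does not forbid NULL (a CHECK constraint passes when its expression is NULL) → nullable.
- year: part of the PRIMARY KEY, which implies NOT NULL → not nullable.
- condition: CHECK does not forbid NULL (a CHECK constraint passes when its expression is NULL) → nullable.
- floor: declared NOT NULL → not nullable.
- email: part of the PRIMARY KEY, which implies NOT NULL → not nullable.
- subject: DEFAULT only fills an omitted column; an explicit NULL is still allowed → nullable.
- summary: DEFAULT only fills an omitted column; an explicit NULL is still allowed → nullable.

shelf, condition, subject, summary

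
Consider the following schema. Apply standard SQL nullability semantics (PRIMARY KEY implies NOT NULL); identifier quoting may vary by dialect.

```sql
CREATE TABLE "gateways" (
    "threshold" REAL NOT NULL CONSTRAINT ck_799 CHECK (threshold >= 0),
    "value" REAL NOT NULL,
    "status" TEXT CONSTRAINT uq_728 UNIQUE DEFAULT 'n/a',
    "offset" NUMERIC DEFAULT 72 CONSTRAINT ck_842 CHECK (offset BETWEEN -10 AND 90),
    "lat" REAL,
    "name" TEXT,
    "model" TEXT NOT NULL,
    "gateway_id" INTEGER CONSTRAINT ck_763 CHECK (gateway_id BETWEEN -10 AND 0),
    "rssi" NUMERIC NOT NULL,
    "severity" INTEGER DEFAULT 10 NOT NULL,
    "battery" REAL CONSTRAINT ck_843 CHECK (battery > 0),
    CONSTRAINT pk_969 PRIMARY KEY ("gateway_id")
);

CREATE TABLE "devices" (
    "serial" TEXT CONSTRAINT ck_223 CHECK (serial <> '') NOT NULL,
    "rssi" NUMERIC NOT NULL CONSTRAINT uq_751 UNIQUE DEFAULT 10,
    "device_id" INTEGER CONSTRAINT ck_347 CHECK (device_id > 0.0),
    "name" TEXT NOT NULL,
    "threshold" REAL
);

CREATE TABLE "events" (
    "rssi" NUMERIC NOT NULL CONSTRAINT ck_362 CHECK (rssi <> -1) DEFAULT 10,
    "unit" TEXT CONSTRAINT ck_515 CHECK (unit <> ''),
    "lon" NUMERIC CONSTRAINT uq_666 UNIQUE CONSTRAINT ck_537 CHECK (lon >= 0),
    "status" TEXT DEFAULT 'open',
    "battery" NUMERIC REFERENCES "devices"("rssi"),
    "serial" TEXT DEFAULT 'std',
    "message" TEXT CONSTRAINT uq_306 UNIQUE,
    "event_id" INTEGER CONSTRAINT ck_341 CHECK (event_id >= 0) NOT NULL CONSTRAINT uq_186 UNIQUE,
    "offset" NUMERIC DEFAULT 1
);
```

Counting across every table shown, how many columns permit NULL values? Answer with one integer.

14

gateways: 5 nullable (status, offset, lat, name, battery — PK (gateway_id) and explicit NOT NULL columns excluded).
devices: 2 nullable (device_id, threshold — PK none and explicit NOT NULL columns excluded).
events: 7 nullable (unit, lon, status, battery, serial, message, offset — PK none and explicit NOT NULL columns excluded).
Total: 5 + 2 + 7 = 14.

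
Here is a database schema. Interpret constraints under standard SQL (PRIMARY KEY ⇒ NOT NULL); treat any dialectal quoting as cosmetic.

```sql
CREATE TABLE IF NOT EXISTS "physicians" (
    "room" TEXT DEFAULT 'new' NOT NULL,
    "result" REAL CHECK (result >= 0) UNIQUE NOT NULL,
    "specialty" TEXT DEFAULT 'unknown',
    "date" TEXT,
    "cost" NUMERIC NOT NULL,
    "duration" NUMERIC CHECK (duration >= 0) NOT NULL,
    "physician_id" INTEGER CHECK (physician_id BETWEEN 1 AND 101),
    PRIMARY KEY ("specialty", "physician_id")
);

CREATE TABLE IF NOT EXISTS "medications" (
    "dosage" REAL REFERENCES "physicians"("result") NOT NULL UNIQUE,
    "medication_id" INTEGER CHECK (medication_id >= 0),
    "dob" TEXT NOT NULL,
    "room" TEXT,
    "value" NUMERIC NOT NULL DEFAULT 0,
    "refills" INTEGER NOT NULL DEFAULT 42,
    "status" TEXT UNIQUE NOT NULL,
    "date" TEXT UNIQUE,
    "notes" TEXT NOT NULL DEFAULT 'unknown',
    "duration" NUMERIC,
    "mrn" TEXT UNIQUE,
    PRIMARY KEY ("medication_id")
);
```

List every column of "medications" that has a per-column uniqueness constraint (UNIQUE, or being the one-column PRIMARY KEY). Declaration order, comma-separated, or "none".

- dosage: declared UNIQUE → unique.
- medication_id: single-column PRIMARY KEY → unique.
- dob: no UNIQUE or single-column PK constraint.
- room: no UNIQUE or single-column PK constraint.
- value: no UNIQUE or single-column PK constraint.
- refills: no UNIQUE or single-column PK constraint.
- status: declared UNIQUE → unique.
- date: declared UNIQUE → unique.
- notes: no UNIQUE or single-column PK constraint.
- duration: no UNIQUE or single-column PK constraint.
- mrn: declared UNIQUE → unique.

dosage, medication_id, status, date, mrn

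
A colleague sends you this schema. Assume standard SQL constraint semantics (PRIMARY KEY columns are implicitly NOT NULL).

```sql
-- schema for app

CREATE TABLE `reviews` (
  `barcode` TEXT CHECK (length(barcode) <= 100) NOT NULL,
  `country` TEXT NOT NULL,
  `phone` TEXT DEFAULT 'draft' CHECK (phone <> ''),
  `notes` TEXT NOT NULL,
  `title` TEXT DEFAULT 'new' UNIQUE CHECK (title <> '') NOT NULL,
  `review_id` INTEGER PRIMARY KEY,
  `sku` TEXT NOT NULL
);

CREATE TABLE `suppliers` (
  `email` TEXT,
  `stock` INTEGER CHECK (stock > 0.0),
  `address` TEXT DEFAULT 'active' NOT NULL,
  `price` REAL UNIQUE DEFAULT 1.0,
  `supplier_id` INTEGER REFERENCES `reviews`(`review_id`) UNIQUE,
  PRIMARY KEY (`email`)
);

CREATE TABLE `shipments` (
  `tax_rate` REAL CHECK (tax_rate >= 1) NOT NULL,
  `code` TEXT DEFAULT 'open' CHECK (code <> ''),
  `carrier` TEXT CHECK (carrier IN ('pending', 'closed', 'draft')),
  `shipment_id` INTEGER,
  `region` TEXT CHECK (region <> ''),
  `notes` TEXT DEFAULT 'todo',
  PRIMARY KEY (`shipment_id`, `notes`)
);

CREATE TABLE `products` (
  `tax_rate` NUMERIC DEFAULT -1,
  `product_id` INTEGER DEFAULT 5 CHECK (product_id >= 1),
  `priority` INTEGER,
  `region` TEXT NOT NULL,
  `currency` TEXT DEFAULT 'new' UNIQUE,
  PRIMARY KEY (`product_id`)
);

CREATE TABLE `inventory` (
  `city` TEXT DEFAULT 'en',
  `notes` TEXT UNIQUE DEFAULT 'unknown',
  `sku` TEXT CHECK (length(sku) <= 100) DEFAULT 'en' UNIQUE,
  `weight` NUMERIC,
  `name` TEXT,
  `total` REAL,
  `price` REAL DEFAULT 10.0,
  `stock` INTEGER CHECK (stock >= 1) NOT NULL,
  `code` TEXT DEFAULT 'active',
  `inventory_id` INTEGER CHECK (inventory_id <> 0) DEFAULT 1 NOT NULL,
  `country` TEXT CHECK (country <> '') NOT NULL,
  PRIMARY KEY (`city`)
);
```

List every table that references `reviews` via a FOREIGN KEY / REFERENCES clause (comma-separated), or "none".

suppliers

- suppliers.supplier_id references reviews(review_id).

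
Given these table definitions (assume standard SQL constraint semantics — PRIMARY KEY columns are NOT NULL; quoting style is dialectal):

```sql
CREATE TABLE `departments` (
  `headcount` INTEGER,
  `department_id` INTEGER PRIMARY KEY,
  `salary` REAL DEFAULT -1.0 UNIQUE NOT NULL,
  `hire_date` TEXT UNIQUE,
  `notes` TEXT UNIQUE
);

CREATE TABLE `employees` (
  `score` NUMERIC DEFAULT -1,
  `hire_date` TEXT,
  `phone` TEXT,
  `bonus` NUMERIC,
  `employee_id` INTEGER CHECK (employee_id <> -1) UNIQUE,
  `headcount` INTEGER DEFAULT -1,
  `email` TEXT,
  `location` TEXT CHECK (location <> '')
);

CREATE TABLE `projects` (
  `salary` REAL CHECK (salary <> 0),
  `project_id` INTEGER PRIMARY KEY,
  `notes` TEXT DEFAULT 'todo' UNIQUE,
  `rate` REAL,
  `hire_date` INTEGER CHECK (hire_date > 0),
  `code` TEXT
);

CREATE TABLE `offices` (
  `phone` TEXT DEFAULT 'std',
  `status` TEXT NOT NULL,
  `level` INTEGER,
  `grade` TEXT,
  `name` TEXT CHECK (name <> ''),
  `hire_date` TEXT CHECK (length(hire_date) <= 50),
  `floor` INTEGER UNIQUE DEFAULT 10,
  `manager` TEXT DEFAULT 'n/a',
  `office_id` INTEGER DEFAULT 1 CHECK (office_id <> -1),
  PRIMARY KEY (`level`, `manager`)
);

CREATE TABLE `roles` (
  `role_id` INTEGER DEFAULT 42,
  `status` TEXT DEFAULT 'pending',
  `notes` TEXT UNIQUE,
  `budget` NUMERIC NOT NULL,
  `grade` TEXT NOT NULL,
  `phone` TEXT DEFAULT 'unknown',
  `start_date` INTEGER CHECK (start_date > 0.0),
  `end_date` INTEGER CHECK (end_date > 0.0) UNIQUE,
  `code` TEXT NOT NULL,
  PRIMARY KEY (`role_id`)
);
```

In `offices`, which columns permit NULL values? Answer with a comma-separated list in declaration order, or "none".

- phone: DEFAULT only fills an omitted column; an explicit NULL is still allowed → nullable.
- status: declared NOT NULL → not nullable.
- level: part of the PRIMARY KEY, which implies NOT NULL → not nullable.
- grade: no NOT NULL constraint applies → nullable.
- name: CHECK does not forbid NULL (a CHECK constraint passes when its expression is NULL) → nullable.
- hire_date: CHECK does not forbid NULL (a CHECK constraint passes when its expression is NULL) → nullable.
- floor: UNIQUE does not imply NOT NULL → nullable.
- manager: part of the PRIMARY KEY, which implies NOT NULL → not nullable.
- office_id: CHECK does not forbid NULL (a CHECK constraint passes when its expression is NULL) → nullable.

phone, grade, name, hire_date, floor, office_id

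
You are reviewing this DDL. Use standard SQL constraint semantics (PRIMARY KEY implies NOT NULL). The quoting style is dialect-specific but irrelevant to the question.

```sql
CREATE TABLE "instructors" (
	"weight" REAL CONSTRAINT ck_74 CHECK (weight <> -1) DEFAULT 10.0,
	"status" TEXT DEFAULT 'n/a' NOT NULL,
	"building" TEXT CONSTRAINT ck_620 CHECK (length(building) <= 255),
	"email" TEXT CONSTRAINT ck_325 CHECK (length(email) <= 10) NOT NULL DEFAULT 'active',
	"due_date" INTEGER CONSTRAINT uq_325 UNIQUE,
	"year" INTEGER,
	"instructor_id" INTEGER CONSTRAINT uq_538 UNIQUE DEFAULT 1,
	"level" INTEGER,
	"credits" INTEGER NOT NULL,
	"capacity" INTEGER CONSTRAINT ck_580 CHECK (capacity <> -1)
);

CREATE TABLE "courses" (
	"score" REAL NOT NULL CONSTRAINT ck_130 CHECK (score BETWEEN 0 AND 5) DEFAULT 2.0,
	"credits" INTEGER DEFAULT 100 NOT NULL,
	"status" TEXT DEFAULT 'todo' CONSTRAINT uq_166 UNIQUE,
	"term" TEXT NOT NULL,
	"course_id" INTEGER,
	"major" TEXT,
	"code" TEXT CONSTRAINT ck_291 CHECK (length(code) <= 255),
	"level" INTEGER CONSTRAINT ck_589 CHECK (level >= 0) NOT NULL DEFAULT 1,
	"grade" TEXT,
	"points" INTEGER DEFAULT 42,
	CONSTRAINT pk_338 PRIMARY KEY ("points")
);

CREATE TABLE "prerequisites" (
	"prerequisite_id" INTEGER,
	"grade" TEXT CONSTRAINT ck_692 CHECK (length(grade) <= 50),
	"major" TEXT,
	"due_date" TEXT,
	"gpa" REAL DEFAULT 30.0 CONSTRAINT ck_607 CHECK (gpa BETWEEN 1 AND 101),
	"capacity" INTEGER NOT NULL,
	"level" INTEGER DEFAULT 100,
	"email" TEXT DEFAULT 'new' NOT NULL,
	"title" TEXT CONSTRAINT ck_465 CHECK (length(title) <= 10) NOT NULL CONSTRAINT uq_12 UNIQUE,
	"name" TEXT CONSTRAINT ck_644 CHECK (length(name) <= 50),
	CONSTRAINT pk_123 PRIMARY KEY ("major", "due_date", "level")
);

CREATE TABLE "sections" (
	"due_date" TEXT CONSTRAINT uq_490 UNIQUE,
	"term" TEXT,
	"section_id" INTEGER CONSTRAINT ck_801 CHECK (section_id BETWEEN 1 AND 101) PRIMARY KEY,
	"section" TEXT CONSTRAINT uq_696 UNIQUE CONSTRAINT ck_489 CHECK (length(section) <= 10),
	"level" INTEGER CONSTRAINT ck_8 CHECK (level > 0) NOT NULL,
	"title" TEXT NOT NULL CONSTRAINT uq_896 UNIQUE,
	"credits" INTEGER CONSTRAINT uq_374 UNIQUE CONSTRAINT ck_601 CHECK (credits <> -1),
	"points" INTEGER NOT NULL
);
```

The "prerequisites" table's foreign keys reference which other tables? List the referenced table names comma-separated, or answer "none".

No column in prerequisites has a REFERENCES clause.

none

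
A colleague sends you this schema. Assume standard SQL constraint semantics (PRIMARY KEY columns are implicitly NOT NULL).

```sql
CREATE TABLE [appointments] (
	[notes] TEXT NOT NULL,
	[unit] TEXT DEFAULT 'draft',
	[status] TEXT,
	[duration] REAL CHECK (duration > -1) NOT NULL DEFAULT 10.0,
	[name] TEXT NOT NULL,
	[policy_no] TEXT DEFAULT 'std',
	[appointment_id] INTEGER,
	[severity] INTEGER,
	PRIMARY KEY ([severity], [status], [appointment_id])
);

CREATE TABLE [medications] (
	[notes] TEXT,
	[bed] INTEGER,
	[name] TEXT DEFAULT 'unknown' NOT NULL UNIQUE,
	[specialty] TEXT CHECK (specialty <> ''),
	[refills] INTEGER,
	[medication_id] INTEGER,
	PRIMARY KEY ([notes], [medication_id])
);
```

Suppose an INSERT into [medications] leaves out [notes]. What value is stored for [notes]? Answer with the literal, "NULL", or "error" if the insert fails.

error

notes has no DEFAULT clause.
Omitting it would insert NULL, but it is part of the PRIMARY KEY, so the INSERT fails.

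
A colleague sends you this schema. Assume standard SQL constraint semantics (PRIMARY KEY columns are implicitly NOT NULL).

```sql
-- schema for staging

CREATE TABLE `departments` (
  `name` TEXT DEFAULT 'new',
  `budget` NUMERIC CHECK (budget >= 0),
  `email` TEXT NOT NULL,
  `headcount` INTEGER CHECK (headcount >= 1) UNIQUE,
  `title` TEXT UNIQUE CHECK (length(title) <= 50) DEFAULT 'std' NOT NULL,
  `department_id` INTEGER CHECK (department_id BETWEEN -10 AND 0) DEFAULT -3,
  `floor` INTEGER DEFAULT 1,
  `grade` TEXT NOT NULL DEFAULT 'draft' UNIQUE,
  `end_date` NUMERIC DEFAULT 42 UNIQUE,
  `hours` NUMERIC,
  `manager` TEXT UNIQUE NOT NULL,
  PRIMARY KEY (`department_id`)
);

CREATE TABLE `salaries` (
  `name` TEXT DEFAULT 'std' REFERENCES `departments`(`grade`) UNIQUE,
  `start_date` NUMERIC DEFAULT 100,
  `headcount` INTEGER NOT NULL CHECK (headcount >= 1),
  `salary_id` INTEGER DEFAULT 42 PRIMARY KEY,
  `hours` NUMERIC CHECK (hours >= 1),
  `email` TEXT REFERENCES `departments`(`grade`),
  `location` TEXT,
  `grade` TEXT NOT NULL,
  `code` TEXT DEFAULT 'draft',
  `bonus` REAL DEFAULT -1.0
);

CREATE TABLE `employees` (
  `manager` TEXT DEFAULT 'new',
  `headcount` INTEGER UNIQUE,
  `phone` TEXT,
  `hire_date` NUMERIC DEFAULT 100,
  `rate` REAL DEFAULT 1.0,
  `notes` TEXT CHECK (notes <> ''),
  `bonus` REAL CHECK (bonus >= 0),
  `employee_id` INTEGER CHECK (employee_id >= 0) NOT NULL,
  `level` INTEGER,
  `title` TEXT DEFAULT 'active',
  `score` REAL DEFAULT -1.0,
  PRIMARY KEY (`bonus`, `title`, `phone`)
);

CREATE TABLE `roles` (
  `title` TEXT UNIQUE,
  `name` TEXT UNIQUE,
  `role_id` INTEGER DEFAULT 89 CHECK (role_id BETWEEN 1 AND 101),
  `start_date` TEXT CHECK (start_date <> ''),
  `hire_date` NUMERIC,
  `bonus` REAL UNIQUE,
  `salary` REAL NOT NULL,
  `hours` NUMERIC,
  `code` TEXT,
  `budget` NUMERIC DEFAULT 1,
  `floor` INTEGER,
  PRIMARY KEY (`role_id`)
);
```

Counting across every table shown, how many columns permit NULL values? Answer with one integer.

29

departments: 6 nullable (name, budget, headcount, floor, end_date, hours — PK (department_id) and explicit NOT NULL columns excluded).
salaries: 7 nullable (name, start_date, hours, email, location, code, bonus — PK (salary_id) and explicit NOT NULL columns excluded).
employees: 7 nullable (manager, headcount, hire_date, rate, notes, level, score — PK (bonus, title, phone) and explicit NOT NULL columns excluded).
roles: 9 nullable (title, name, start_date, hire_date, bonus, hours, code, budget, floor — PK (role_id) and explicit NOT NULL columns excluded).
Total: 6 + 7 + 7 + 9 = 29.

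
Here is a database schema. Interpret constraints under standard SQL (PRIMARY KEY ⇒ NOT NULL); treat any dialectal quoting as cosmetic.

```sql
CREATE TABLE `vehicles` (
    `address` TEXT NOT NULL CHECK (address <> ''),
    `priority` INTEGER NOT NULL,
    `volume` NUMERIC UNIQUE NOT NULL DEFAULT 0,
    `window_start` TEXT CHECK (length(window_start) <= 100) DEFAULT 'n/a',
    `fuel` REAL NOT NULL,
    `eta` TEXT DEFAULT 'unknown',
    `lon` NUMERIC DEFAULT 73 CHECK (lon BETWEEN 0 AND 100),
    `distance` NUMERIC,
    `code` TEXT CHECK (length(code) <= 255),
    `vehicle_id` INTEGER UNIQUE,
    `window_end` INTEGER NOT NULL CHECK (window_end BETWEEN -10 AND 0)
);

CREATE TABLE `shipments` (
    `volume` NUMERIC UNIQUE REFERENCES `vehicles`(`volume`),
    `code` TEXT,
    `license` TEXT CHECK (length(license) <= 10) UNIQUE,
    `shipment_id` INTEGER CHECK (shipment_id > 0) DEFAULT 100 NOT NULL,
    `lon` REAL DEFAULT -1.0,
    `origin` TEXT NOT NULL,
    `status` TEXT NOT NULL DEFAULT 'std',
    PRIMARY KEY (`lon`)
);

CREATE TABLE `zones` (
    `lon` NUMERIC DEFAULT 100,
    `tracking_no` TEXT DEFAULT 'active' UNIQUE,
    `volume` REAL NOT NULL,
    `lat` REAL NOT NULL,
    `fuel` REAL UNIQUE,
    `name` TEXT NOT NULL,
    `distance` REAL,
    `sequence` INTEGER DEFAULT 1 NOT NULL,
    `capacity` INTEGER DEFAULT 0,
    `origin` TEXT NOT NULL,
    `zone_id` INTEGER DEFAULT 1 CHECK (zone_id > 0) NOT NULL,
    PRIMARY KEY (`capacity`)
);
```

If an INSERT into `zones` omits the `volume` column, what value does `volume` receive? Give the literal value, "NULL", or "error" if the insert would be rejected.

error

volume has no DEFAULT clause.
Omitting it would insert NULL, but it is declared NOT NULL, so the INSERT fails.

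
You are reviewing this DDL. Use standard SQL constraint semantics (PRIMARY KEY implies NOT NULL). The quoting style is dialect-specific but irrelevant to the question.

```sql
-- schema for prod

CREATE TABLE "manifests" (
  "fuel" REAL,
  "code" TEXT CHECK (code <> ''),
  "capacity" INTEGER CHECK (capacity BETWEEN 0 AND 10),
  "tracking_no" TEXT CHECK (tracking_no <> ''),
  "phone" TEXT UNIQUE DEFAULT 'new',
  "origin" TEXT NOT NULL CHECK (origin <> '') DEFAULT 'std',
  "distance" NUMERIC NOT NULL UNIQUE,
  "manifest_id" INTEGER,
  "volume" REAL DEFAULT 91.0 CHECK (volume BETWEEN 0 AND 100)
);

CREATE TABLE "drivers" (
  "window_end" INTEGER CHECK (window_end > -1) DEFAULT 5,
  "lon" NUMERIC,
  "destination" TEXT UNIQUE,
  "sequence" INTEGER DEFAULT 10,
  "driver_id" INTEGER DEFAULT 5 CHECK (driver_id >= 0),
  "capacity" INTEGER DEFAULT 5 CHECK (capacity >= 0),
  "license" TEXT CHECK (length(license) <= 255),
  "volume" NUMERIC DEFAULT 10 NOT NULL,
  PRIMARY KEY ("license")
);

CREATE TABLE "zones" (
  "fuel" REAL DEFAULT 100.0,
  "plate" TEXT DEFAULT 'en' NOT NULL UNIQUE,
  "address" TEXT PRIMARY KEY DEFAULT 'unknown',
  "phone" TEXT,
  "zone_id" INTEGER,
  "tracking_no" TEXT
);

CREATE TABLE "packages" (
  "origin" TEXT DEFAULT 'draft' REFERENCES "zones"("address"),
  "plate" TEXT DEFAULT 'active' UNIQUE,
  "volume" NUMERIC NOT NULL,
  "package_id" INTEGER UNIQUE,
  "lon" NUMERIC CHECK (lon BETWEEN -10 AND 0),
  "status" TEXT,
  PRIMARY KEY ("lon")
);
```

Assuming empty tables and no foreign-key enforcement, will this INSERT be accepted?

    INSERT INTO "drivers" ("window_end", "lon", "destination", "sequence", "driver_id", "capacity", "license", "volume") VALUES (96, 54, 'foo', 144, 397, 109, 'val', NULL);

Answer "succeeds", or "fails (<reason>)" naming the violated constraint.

volume is explicitly set to NULL, but volume is declared NOT NULL.

fails (NOT NULL on volume)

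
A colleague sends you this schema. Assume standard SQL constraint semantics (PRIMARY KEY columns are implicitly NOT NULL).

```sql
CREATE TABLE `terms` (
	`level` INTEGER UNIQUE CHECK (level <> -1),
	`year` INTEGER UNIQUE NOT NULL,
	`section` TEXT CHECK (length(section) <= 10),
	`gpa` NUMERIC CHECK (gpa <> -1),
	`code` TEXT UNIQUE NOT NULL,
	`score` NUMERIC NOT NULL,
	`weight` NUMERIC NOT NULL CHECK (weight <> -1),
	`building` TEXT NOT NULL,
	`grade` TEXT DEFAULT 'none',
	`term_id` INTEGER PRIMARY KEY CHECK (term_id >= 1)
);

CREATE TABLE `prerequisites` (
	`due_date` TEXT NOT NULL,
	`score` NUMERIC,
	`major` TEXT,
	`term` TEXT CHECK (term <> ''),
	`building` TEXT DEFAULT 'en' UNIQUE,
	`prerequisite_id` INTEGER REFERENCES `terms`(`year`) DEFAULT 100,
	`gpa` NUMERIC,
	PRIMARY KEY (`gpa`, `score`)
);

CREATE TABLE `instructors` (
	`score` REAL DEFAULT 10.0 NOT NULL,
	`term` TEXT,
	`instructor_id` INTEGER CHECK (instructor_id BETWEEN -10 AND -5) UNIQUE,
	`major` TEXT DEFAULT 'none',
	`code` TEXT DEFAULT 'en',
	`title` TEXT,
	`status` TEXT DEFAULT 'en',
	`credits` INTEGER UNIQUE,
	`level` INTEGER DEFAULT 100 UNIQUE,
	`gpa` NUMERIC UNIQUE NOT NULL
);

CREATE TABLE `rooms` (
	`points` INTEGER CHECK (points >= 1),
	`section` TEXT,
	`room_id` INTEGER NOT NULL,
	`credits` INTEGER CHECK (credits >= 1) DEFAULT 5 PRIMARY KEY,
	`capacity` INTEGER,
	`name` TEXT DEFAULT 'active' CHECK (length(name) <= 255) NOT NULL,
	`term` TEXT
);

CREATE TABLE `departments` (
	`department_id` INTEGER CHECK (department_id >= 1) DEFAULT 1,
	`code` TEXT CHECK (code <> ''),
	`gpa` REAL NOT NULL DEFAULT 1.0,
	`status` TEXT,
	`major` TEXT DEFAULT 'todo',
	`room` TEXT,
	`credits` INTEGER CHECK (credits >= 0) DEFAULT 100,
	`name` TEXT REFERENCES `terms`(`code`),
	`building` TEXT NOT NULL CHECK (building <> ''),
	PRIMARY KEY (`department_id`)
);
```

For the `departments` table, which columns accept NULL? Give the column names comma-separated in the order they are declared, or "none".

- department_id: part of the PRIMARY KEY, which implies NOT NULL → not nullable.
- code: CHECK does not forbid NULL (a CHECK constraint passes when its expression is NULL) → nullable.
- gpa: declared NOT NULL → not nullable.
- status: no NOT NULL constraint applies → nullable.
- major: DEFAULT only fills an omitted column; an explicit NULL is still allowed → nullable.
- room: no NOT NULL constraint applies → nullable.
- credits: CHECK does not forbid NULL (a CHECK constraint passes when its expression is NULL) → nullable.
- name: a foreign key column may be NULL unless separately constrained → nullable.
- building: declared NOT NULL → not nullable.

code, status, major, room, credits, name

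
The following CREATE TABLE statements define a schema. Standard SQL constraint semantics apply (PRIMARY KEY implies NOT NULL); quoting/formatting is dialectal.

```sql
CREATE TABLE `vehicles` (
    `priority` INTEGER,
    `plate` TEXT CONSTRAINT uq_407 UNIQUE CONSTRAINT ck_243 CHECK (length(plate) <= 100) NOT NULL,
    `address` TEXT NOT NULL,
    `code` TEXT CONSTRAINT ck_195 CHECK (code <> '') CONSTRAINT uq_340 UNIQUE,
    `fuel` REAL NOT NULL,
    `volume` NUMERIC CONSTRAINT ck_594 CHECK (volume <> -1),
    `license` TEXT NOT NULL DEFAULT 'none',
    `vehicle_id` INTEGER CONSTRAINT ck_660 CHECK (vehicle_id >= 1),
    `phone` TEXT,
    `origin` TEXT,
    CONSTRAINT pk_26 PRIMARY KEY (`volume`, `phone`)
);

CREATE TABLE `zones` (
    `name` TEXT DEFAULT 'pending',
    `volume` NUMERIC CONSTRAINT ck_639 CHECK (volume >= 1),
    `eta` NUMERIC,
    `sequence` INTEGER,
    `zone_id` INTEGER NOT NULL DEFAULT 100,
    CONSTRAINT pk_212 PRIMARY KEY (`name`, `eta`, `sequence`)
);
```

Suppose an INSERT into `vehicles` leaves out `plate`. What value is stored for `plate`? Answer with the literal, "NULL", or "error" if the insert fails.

plate has no DEFAULT clause.
Omitting it would insert NULL, but it is declared NOT NULL, so the INSERT fails.

error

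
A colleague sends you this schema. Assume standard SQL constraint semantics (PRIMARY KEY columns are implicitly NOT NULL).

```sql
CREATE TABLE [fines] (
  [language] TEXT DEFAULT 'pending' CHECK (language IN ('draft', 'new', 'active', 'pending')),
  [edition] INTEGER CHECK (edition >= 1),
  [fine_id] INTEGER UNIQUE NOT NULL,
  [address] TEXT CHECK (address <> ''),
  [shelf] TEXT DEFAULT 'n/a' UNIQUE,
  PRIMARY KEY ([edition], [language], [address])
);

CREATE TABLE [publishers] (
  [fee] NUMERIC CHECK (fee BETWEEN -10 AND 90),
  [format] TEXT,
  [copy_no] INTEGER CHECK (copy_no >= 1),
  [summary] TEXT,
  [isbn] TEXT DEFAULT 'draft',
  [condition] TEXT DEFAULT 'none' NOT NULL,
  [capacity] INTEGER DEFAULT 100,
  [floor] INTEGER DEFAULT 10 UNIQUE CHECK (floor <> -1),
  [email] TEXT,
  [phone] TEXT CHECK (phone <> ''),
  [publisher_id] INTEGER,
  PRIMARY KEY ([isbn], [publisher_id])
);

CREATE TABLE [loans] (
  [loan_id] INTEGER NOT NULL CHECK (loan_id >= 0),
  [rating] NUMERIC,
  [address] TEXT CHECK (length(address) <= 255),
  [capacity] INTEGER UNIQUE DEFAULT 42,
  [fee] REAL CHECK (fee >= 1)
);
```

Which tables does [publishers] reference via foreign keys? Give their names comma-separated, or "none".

none

No column in publishers has a REFERENCES clause.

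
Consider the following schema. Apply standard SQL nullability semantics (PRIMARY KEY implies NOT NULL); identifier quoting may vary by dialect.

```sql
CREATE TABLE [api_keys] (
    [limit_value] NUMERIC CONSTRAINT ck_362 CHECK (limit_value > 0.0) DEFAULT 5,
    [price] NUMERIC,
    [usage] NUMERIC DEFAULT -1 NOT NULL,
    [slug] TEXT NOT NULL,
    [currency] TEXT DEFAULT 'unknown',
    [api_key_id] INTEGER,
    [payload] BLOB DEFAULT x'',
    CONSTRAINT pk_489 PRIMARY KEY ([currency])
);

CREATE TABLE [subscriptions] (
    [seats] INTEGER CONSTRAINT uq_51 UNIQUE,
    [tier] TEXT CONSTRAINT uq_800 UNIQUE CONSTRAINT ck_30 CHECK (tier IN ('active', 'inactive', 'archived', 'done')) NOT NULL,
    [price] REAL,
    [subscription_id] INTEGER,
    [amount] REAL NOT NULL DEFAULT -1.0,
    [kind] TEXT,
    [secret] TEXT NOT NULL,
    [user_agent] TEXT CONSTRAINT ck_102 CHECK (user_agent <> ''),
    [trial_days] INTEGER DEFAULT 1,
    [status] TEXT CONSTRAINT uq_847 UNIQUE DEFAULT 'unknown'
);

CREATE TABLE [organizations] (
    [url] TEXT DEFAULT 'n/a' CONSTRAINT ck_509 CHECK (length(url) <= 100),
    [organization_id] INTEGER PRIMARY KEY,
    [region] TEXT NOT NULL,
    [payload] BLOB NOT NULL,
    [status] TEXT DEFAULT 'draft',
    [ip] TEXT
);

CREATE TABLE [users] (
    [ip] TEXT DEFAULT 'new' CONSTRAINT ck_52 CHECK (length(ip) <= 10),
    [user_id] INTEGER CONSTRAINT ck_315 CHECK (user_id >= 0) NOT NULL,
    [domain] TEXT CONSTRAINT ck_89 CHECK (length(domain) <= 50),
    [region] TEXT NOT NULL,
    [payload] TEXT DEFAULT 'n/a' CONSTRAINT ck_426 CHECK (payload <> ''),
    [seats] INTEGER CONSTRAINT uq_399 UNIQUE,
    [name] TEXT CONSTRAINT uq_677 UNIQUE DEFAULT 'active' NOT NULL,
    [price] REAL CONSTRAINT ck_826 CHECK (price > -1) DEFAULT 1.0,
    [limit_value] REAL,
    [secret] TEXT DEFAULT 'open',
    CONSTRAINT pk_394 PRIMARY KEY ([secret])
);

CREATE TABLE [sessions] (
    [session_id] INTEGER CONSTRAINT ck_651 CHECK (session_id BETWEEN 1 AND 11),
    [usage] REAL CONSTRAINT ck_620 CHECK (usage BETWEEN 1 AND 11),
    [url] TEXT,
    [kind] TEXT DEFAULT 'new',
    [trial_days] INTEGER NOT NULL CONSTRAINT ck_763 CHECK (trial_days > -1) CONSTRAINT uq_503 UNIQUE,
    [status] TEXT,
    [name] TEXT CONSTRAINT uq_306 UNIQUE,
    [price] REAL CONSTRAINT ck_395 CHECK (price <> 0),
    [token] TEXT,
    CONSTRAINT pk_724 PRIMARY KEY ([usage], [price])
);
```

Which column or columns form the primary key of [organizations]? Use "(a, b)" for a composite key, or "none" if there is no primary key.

organization_id is declared PRIMARY KEY inline on the column.

organization_id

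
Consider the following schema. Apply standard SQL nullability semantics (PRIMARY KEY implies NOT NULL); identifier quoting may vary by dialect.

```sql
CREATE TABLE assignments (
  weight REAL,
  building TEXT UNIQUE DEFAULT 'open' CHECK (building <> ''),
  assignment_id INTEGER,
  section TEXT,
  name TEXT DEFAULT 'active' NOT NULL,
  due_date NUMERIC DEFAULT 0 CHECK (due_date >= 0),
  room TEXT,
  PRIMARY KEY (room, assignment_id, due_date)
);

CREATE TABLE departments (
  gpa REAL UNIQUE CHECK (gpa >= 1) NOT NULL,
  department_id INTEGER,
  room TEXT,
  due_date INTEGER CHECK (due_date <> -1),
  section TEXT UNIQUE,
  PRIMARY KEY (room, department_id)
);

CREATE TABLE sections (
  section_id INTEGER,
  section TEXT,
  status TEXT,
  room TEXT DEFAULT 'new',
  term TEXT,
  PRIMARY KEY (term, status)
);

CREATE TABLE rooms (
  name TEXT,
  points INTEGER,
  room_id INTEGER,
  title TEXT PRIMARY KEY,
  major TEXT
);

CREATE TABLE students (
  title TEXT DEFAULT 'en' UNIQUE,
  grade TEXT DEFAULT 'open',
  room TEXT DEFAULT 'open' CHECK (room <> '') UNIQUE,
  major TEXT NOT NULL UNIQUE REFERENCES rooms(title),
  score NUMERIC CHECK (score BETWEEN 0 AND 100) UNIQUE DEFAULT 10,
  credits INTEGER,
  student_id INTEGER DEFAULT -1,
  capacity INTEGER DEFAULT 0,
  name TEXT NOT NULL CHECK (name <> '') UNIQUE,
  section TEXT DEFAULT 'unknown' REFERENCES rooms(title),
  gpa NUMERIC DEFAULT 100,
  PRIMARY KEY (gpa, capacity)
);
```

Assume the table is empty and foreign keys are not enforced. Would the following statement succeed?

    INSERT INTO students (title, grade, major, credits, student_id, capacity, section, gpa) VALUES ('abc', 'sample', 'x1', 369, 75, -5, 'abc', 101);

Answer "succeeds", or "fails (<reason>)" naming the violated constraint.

name is omitted from the column list and has no DEFAULT, so it would receive NULL.
But name is declared NOT NULL.

fails (NOT NULL on name)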